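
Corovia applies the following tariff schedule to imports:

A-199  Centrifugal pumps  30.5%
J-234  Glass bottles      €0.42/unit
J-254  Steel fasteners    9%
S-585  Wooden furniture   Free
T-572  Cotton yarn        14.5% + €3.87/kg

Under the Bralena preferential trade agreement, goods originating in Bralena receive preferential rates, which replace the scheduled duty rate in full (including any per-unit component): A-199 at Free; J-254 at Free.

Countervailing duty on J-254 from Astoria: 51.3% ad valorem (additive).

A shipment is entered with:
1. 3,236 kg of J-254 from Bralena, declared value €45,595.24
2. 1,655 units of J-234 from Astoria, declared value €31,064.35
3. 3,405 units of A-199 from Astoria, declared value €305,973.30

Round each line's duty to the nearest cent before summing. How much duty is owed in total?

Line 1 (J-254, Bralena, 3,236 kg, €45,595.24):
Base rate for J-254 is 9%.
Origin Bralena qualifies under the Corovia–Bralena agreement and J-254 is covered: preferential rate Free applies instead.
The additional-duty order on J-254 targets Astoria, not Bralena; it does not apply.
Duty = €45,595.24 × 0% = €0.00.
Line 2 (J-234, Astoria, 1,655 units, €31,064.35):
Base rate for J-234 is €0.42/unit.
Duty = 1,655 × €0.42 = €695.10.
Line 3 (A-199, Astoria, 3,405 units, €305,973.30):
Base rate for A-199 is 30.5%.
A-199 has an FTA preferential rate, but origin Astoria is not Bralena; base rate stands.
Duty = €305,973.30 × 30.5% = €93,321.86.
Total = €0.00 + €695.10 + €93,321.86 = €94,016.96.

€94,016.96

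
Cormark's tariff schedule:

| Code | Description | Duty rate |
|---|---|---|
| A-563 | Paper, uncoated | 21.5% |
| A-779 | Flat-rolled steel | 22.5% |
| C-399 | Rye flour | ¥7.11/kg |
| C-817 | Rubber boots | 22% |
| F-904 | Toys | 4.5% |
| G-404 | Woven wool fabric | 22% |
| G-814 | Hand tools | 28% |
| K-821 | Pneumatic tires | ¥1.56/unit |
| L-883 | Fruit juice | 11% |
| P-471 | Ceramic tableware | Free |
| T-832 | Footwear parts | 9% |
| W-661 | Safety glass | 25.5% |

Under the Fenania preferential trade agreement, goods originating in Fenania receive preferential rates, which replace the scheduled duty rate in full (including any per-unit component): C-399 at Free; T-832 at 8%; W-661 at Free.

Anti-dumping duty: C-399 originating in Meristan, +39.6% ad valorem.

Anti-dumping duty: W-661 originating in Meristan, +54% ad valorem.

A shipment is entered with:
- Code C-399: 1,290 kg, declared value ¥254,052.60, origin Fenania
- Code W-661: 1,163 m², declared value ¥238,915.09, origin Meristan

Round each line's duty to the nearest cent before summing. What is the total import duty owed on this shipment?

¥189,937.50

Line 1 (C-399, Fenania, 1,290 kg, ¥254,052.60):
Base rate for C-399 is ¥7.11/kg.
Origin Fenania qualifies under the Cormark–Fenania agreement and C-399 is covered: preferential rate Free applies instead.
The additional-duty order on C-399 targets Meristan, not Fenania; it does not apply.
Duty = ¥254,052.60 × 0% = ¥0.00.
Line 2 (W-661, Meristan, 1,163 m², ¥238,915.09):
Base rate for W-661 is 25.5%.
W-661 has an FTA preferential rate, but origin Meristan is not Fenania; base rate stands.
Additional duty on W-661 from Meristan: +54%. Applied ad valorem rate: 25.5% + 54% = 79.5%.
Duty = ¥238,915.09 × 79.5% = ¥189,937.50.
Total = ¥0.00 + ¥189,937.50 = ¥189,937.50.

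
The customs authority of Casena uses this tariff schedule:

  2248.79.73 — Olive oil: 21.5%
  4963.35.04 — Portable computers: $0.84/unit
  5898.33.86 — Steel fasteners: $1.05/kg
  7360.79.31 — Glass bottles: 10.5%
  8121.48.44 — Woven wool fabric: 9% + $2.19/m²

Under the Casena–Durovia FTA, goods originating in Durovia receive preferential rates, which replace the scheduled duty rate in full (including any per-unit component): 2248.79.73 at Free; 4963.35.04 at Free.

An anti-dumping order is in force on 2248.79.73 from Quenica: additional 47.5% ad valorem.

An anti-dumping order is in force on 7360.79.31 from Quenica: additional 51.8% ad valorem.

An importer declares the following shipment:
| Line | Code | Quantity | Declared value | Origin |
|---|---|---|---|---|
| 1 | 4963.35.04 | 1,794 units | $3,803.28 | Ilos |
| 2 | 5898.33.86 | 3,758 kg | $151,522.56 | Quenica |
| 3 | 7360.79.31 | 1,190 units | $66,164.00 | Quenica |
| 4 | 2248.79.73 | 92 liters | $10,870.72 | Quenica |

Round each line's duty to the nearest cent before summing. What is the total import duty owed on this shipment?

Line 1 (4963.35.04, Ilos, 1,794 units, $3,803.28):
Base rate for 4963.35.04 is $0.84/unit.
4963.35.04 has an FTA preferential rate, but origin Ilos is not Durovia; base rate stands.
Duty = 1,794 × $0.84 = $1,506.96.
Line 2 (5898.33.86, Quenica, 3,758 kg, $151,522.56):
Base rate for 5898.33.86 is $1.05/kg.
Duty = 3,758 × $1.05 = $3,945.90.
Line 3 (7360.79.31, Quenica, 1,190 units, $66,164.00):
Base rate for 7360.79.31 is 10.5%.
Additional duty on 7360.79.31 from Quenica: +51.8%. Applied ad valorem rate: 10.5% + 51.8% = 62.3%.
Duty = $66,164.00 × 62.3% = $41,220.17.
Line 4 (2248.79.73, Quenica, 92 liters, $10,870.72):
Base rate for 2248.79.73 is 21.5%.
2248.79.73 has an FTA preferential rate, but origin Quenica is not Durovia; base rate stands.
Additional duty on 2248.79.73 from Quenica: +47.5%. Applied ad valorem rate: 21.5% + 47.5% = 69%.
Duty = $10,870.72 × 69% = $7,500.80.
Total = $1,506.96 + $3,945.90 + $41,220.17 + $7,500.80 = $54,173.83.

$54,173.83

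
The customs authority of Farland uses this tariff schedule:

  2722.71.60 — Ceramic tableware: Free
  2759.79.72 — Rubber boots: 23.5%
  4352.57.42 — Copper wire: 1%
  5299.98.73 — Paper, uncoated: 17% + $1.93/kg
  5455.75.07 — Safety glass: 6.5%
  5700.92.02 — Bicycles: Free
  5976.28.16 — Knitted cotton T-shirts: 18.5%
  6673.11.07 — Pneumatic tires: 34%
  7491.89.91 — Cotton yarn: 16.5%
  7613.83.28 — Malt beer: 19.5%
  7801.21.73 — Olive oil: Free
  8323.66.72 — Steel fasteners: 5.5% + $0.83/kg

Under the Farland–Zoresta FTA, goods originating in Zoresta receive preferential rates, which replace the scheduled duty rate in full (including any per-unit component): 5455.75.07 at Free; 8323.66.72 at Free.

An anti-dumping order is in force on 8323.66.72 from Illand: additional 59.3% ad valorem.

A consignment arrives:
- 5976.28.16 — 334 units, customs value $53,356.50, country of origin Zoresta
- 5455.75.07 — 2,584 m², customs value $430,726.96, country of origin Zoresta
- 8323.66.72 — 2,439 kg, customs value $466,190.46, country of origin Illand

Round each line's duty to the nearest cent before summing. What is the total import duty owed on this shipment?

Line 1 (5976.28.16, Zoresta, 334 units, $53,356.50):
Base rate for 5976.28.16 is 18.5%.
Origin Zoresta is the FTA partner but 5976.28.16 is not on the preference list; base rate stands.
Duty = $53,356.50 × 18.5% = $9,870.95.
Line 2 (5455.75.07, Zoresta, 2,584 m², $430,726.96):
Base rate for 5455.75.07 is 6.5%.
Origin Zoresta qualifies under the Farland–Zoresta agreement and 5455.75.07 is covered: preferential rate Free applies instead.
Duty = $430,726.96 × 0% = $0.00.
Line 3 (8323.66.72, Illand, 2,439 kg, $466,190.46):
Base rate for 8323.66.72 is 5.5% + $0.83/kg.
8323.66.72 has an FTA preferential rate, but origin Illand is not Zoresta; base rate stands.
Additional duty on 8323.66.72 from Illand: +59.3%. Applied ad valorem rate: 5.5% + 59.3% = 64.8%.
Duty = $466,190.46 × 64.8% + 2,439 × $0.83 = $304,115.79.
Total = $9,870.95 + $0.00 + $304,115.79 = $313,986.74.

$313,986.74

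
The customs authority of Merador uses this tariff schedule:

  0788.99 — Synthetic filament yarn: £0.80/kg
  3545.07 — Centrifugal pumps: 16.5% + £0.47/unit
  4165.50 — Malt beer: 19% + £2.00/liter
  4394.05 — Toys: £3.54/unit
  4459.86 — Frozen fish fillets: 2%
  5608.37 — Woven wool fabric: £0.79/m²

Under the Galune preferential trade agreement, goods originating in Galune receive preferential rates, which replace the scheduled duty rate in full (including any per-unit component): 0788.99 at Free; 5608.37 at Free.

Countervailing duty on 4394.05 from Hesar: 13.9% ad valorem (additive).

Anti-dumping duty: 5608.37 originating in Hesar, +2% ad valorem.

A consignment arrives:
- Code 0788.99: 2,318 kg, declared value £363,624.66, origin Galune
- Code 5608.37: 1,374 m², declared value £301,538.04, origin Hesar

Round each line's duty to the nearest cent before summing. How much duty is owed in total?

£7,116.22

Line 1 (0788.99, Galune, 2,318 kg, £363,624.66):
Base rate for 0788.99 is £0.80/kg.
Origin Galune qualifies under the Merador–Galune agreement and 0788.99 is covered: preferential rate Free applies instead.
Duty = £363,624.66 × 0% = £0.00.
Line 2 (5608.37, Hesar, 1,374 m², £301,538.04):
Base rate for 5608.37 is £0.79/m².
5608.37 has an FTA preferential rate, but origin Hesar is not Galune; base rate stands.
Additional duty on 5608.37 from Hesar: +2% ad valorem. Applied ad valorem rate = 2%.
Duty = £301,538.04 × 2% + 1,374 × £0.79 = £7,116.22.
Total = £0.00 + £7,116.22 = £7,116.22.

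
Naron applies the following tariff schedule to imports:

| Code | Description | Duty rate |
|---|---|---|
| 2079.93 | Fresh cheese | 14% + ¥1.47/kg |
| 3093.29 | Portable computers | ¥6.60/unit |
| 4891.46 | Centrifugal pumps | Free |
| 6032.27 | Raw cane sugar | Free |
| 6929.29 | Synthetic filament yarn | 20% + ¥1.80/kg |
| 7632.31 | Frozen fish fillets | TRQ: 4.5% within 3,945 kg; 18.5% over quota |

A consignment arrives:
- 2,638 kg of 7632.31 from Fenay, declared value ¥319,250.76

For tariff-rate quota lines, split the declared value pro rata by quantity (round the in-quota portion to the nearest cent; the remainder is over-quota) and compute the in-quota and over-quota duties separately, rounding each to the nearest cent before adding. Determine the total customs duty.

Line 1 (7632.31, Fenay, 2,638 kg, ¥319,250.76):
Code 7632.31 is under a tariff-rate quota (threshold 3,945 kg). Quantity 2,638 kg is within the quota, so the in-quota rate 4.5% applies to the full value.
Duty = ¥319,250.76 × 4.5% = ¥14,366.28.

¥14,366.28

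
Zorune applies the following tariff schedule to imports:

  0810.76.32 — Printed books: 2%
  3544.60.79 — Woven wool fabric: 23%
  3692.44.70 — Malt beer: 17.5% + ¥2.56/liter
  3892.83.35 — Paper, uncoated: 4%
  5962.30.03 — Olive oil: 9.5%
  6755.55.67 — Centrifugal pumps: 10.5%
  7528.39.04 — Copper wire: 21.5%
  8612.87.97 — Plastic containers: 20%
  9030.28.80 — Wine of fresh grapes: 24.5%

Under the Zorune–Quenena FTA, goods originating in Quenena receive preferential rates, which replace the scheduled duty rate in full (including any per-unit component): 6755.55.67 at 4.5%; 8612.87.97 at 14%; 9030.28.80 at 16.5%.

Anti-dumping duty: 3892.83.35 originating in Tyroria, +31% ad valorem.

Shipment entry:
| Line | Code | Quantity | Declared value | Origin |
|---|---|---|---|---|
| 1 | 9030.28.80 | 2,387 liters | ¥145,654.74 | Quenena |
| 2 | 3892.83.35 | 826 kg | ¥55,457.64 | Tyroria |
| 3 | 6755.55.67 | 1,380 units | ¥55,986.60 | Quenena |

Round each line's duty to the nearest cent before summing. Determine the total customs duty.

¥45,962.60

Line 1 (9030.28.80, Quenena, 2,387 liters, ¥145,654.74):
Base rate for 9030.28.80 is 24.5%.
Origin Quenena qualifies under the Zorune–Quenena agreement and 9030.28.80 is covered: preferential rate 16.5% applies instead.
Duty = ¥145,654.74 × 16.5% = ¥24,033.03.
Line 2 (3892.83.35, Tyroria, 826 kg, ¥55,457.64):
Base rate for 3892.83.35 is 4%.
Additional duty on 3892.83.35 from Tyroria: +31%. Applied ad valorem rate: 4% + 31% = 35%.
Duty = ¥55,457.64 × 35% = ¥19,410.17.
Line 3 (6755.55.67, Quenena, 1,380 units, ¥55,986.60):
Base rate for 6755.55.67 is 10.5%.
Origin Quenena qualifies under the Zorune–Quenena agreement and 6755.55.67 is covered: preferential rate 4.5% applies instead.
Duty = ¥55,986.60 × 4.5% = ¥2,519.40.
Total = ¥24,033.03 + ¥19,410.17 + ¥2,519.40 = ¥45,962.60.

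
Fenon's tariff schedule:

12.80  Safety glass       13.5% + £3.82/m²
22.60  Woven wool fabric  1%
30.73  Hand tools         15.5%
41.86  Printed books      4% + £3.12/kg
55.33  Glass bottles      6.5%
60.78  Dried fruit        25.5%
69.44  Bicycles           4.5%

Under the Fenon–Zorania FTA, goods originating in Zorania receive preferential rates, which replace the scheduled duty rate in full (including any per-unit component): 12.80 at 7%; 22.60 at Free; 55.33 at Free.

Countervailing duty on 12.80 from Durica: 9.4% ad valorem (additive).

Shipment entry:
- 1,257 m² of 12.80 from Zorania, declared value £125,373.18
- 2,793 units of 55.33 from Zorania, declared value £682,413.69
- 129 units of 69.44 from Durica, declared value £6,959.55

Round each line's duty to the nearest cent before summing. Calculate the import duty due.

£9,089.30

Line 1 (12.80, Zorania, 1,257 m², £125,373.18):
Base rate for 12.80 is 13.5% + £3.82/m².
Origin Zorania qualifies under the Fenon–Zorania agreement and 12.80 is covered: preferential rate 7% applies instead.
The additional-duty order on 12.80 targets Durica, not Zorania; it does not apply.
Duty = £125,373.18 × 7% = £8,776.12.
Line 2 (55.33, Zorania, 2,793 units, £682,413.69):
Base rate for 55.33 is 6.5%.
Origin Zorania qualifies under the Fenon–Zorania agreement and 55.33 is covered: preferential rate Free applies instead.
Duty = £682,413.69 × 0% = £0.00.
Line 3 (69.44, Durica, 129 units, £6,959.55):
Base rate for 69.44 is 4.5%.
Duty = £6,959.55 × 4.5% = £313.18.
Total = £8,776.12 + £0.00 + £313.18 = £9,089.30.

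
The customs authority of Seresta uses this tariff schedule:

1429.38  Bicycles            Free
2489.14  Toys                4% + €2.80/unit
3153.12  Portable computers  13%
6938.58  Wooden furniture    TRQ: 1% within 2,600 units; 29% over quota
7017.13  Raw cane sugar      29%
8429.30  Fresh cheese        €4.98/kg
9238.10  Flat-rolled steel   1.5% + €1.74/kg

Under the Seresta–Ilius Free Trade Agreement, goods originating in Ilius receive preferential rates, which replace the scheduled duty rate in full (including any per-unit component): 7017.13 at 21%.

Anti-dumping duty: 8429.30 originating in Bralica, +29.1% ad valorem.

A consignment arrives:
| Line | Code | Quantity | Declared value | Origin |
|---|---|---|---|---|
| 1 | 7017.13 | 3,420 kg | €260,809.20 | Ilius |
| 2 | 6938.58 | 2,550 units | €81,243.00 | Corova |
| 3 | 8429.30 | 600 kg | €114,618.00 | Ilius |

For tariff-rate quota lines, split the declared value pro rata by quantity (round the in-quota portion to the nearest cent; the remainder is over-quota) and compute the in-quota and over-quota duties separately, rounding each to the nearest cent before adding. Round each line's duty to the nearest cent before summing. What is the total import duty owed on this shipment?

€58,570.36

Line 1 (7017.13, Ilius, 3,420 kg, €260,809.20):
Base rate for 7017.13 is 29%.
Origin Ilius qualifies under the Seresta–Ilius agreement and 7017.13 is covered: preferential rate 21% applies instead.
Duty = €260,809.20 × 21% = €54,769.93.
Line 2 (6938.58, Corova, 2,550 units, €81,243.00):
Code 6938.58 is under a tariff-rate quota (threshold 2,600 units). Quantity 2,550 units is within the quota, so the in-quota rate 1% applies to the full value.
Duty = €81,243.00 × 1% = €812.43.
Line 3 (8429.30, Ilius, 600 kg, €114,618.00):
Base rate for 8429.30 is €4.98/kg.
Origin Ilius is the FTA partner but 8429.30 is not on the preference list; base rate stands.
The additional-duty order on 8429.30 targets Bralica, not Ilius; it does not apply.
Duty = 600 × €4.98 = €2,988.00.
Total = €54,769.93 + €812.43 + €2,988.00 = €58,570.36.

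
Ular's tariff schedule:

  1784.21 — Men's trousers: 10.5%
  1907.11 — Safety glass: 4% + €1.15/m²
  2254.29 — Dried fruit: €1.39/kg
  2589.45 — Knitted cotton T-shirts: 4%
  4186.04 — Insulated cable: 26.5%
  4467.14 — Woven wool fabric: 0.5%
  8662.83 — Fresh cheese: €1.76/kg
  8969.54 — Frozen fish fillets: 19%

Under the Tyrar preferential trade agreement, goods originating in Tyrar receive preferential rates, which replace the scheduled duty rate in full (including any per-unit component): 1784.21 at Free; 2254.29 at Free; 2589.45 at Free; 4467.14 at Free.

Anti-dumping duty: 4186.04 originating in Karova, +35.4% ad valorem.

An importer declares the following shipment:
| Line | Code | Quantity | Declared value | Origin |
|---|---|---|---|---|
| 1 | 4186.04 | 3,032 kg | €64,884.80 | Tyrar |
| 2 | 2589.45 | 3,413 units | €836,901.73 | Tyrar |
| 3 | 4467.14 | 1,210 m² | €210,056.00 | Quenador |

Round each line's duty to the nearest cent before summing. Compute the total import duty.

Line 1 (4186.04, Tyrar, 3,032 kg, €64,884.80):
Base rate for 4186.04 is 26.5%.
Origin Tyrar is the FTA partner but 4186.04 is not on the preference list; base rate stands.
The additional-duty order on 4186.04 targets Karova, not Tyrar; it does not apply.
Duty = €64,884.80 × 26.5% = €17,194.47.
Line 2 (2589.45, Tyrar, 3,413 units, €836,901.73):
Base rate for 2589.45 is 4%.
Origin Tyrar qualifies under the Ular–Tyrar agreement and 2589.45 is covered: preferential rate Free applies instead.
Duty = €836,901.73 × 0% = €0.00.
Line 3 (4467.14, Quenador, 1,210 m², €210,056.00):
Base rate for 4467.14 is 0.5%.
4467.14 has an FTA preferential rate, but origin Quenador is not Tyrar; base rate stands.
Duty = €210,056.00 × 0.5% = €1,050.28.
Total = €17,194.47 + €0.00 + €1,050.28 = €18,244.75.

€18,244.75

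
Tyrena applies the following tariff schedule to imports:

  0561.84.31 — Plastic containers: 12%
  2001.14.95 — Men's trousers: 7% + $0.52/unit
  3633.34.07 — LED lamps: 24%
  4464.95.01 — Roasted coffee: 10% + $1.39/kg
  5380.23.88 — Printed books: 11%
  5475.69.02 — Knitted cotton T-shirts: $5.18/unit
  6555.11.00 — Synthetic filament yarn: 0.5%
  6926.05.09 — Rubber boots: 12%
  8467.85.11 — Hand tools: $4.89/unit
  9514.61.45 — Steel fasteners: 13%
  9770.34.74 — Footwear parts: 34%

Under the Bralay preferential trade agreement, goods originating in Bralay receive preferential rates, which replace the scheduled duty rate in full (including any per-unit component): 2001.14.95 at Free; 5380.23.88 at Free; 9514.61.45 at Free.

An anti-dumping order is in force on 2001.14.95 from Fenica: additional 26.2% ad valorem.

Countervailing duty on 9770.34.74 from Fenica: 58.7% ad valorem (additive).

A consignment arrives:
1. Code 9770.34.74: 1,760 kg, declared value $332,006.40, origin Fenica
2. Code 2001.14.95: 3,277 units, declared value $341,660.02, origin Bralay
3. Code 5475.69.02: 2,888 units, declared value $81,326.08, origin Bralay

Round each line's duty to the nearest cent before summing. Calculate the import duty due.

$322,729.77

Line 1 (9770.34.74, Fenica, 1,760 kg, $332,006.40):
Base rate for 9770.34.74 is 34%.
Additional duty on 9770.34.74 from Fenica: +58.7%. Applied ad valorem rate: 34% + 58.7% = 92.7%.
Duty = $332,006.40 × 92.7% = $307,769.93.
Line 2 (2001.14.95, Bralay, 3,277 units, $341,660.02):
Base rate for 2001.14.95 is 7% + $0.52/unit.
Origin Bralay qualifies under the Tyrena–Bralay agreement and 2001.14.95 is covered: preferential rate Free applies instead.
The additional-duty order on 2001.14.95 targets Fenica, not Bralay; it does not apply.
Duty = $341,660.02 × 0% = $0.00.
Line 3 (5475.69.02, Bralay, 2,888 units, $81,326.08):
Base rate for 5475.69.02 is $5.18/unit.
Origin Bralay is the FTA partner but 5475.69.02 is not on the preference list; base rate stands.
Duty = 2,888 × $5.18 = $14,959.84.
Total = $307,769.93 + $0.00 + $14,959.84 = $322,729.77.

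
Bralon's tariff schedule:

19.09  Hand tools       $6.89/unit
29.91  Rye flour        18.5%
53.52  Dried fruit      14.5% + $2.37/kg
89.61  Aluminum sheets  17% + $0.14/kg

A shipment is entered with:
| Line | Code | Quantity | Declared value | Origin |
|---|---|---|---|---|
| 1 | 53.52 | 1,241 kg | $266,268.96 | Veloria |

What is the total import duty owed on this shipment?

Line 1 (53.52, Veloria, 1,241 kg, $266,268.96):
Base rate for 53.52 is 14.5% + $2.37/kg.
Duty = $266,268.96 × 14.5% + 1,241 × $2.37 = $41,550.17.

$41,550.17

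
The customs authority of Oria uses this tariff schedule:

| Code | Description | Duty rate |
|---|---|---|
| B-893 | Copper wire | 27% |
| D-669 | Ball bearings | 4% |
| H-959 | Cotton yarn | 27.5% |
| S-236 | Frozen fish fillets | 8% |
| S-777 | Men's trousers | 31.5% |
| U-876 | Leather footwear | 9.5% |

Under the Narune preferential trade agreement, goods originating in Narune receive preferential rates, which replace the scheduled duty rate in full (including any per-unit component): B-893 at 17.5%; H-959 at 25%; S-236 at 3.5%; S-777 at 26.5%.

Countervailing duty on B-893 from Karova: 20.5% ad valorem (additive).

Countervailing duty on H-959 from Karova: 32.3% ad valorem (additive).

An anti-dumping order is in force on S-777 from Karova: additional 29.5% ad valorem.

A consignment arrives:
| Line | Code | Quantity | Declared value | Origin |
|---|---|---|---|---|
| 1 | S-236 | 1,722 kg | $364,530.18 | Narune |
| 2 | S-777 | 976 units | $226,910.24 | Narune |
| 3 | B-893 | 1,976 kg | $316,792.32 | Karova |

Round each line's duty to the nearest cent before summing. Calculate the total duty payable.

Line 1 (S-236, Narune, 1,722 kg, $364,530.18):
Base rate for S-236 is 8%.
Origin Narune qualifies under the Oria–Narune agreement and S-236 is covered: preferential rate 3.5% applies instead.
Duty = $364,530.18 × 3.5% = $12,758.56.
Line 2 (S-777, Narune, 976 units, $226,910.24):
Base rate for S-777 is 31.5%.
Origin Narune qualifies under the Oria–Narune agreement and S-777 is covered: preferential rate 26.5% applies instead.
The additional-duty order on S-777 targets Karova, not Narune; it does not apply.
Duty = $226,910.24 × 26.5% = $60,131.21.
Line 3 (B-893, Karova, 1,976 kg, $316,792.32):
Base rate for B-893 is 27%.
B-893 has an FTA preferential rate, but origin Karova is not Narune; base rate stands.
Additional duty on B-893 from Karova: +20.5%. Applied ad valorem rate: 27% + 20.5% = 47.5%.
Duty = $316,792.32 × 47.5% = $150,476.35.
Total = $12,758.56 + $60,131.21 + $150,476.35 = $223,366.12.

$223,366.12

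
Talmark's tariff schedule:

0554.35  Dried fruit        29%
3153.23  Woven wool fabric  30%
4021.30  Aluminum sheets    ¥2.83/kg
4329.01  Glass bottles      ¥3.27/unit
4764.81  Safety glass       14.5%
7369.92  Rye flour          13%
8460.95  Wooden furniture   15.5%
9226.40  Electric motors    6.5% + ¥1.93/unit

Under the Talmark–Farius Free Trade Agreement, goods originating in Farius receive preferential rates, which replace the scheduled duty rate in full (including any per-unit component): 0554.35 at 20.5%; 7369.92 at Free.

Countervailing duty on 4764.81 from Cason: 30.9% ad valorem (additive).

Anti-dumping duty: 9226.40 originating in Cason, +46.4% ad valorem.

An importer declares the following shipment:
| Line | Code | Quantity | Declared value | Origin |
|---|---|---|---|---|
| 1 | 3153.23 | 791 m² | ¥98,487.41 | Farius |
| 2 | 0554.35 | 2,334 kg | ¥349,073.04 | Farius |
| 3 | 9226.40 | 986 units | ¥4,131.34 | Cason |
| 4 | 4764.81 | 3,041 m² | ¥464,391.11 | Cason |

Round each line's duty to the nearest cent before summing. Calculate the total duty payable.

¥316,028.21

Line 1 (3153.23, Farius, 791 m², ¥98,487.41):
Base rate for 3153.23 is 30%.
Origin Farius is the FTA partner but 3153.23 is not on the preference list; base rate stands.
Duty = ¥98,487.41 × 30% = ¥29,546.22.
Line 2 (0554.35, Farius, 2,334 kg, ¥349,073.04):
Base rate for 0554.35 is 29%.
Origin Farius qualifies under the Talmark–Farius agreement and 0554.35 is covered: preferential rate 20.5% applies instead.
Duty = ¥349,073.04 × 20.5% = ¥71,559.97.
Line 3 (9226.40, Cason, 986 units, ¥4,131.34):
Base rate for 9226.40 is 6.5% + ¥1.93/unit.
Additional duty on 9226.40 from Cason: +46.4%. Applied ad valorem rate: 6.5% + 46.4% = 52.9%.
Duty = ¥4,131.34 × 52.9% + 986 × ¥1.93 = ¥4,088.46.
Line 4 (4764.81, Cason, 3,041 m², ¥464,391.11):
Base rate for 4764.81 is 14.5%.
Additional duty on 4764.81 from Cason: +30.9%. Applied ad valorem rate: 14.5% + 30.9% = 45.4%.
Duty = ¥464,391.11 × 45.4% = ¥210,833.56.
Total = ¥29,546.22 + ¥71,559.97 + ¥4,088.46 + ¥210,833.56 = ¥316,028.21.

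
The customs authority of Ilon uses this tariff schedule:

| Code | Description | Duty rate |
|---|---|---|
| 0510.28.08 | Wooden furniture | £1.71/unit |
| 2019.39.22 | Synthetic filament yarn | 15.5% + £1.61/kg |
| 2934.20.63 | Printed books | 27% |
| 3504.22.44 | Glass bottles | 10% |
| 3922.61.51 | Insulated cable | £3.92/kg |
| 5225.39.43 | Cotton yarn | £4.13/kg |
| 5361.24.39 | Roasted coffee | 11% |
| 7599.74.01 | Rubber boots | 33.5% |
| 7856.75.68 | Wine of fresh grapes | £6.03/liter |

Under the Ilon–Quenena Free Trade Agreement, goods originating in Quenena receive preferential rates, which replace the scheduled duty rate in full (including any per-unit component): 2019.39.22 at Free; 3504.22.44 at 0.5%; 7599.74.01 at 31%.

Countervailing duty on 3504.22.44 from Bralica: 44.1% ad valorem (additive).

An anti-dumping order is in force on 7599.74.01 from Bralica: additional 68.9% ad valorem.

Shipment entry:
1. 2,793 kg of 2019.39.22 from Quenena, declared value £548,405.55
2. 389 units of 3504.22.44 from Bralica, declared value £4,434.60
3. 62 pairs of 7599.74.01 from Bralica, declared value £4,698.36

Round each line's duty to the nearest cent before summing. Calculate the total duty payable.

Line 1 (2019.39.22, Quenena, 2,793 kg, £548,405.55):
Base rate for 2019.39.22 is 15.5% + £1.61/kg.
Origin Quenena qualifies under the Ilon–Quenena agreement and 2019.39.22 is covered: preferential rate Free applies instead.
Duty = £548,405.55 × 0% = £0.00.
Line 2 (3504.22.44, Bralica, 389 units, £4,434.60):
Base rate for 3504.22.44 is 10%.
3504.22.44 has an FTA preferential rate, but origin Bralica is not Quenena; base rate stands.
Additional duty on 3504.22.44 from Bralica: +44.1%. Applied ad valorem rate: 10% + 44.1% = 54.1%.
Duty = £4,434.60 × 54.1% = £2,399.12.
Line 3 (7599.74.01, Bralica, 62 pairs, £4,698.36):
Base rate for 7599.74.01 is 33.5%.
7599.74.01 has an FTA preferential rate, but origin Bralica is not Quenena; base rate stands.
Additional duty on 7599.74.01 from Bralica: +68.9%. Applied ad valorem rate: 33.5% + 68.9% = 102.4%.
Duty = £4,698.36 × 102.4% = £4,811.12.
Total = £0.00 + £2,399.12 + £4,811.12 = £7,210.24.

£7,210.24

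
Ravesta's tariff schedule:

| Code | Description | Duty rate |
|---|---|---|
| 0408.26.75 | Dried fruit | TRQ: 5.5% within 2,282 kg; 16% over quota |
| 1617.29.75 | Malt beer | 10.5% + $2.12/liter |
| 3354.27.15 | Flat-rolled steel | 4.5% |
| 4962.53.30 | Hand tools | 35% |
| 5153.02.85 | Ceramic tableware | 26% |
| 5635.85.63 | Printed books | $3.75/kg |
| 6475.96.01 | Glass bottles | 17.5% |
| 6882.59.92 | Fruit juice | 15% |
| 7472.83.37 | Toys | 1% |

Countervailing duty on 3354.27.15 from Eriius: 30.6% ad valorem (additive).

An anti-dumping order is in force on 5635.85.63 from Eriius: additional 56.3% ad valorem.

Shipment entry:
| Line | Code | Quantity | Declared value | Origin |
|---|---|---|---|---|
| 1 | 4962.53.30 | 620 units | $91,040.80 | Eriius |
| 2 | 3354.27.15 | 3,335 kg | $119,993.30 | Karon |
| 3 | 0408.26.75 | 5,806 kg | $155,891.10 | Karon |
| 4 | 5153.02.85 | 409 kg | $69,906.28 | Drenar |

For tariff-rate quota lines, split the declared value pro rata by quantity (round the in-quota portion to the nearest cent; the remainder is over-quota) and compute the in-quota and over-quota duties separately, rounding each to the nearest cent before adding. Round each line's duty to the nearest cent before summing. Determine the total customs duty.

Line 1 (4962.53.30, Eriius, 620 units, $91,040.80):
Base rate for 4962.53.30 is 35%.
Duty = $91,040.80 × 35% = $31,864.28.
Line 2 (3354.27.15, Karon, 3,335 kg, $119,993.30):
Base rate for 3354.27.15 is 4.5%.
The additional-duty order on 3354.27.15 targets Eriius, not Karon; it does not apply.
Duty = $119,993.30 × 4.5% = $5,399.70.
Line 3 (0408.26.75, Karon, 5,806 kg, $155,891.10):
Code 0408.26.75 is under a tariff-rate quota (threshold 2,282 kg). In-quota: 2,282 kg at 5.5%; over-quota: 3,524 kg at 16%.
Pro-rata value split: in-quota = $155,891.10 × 2,282/5,806 = $61,271.70; over-quota = $155,891.10 − $61,271.70 = $94,619.40.
In-quota duty = $61,271.70 × 5.5% = $3,369.94. Over-quota duty = $94,619.40 × 16% = $15,139.10.
Line duty = $3,369.94 + $15,139.10 = $18,509.04.
Line 4 (5153.02.85, Drenar, 409 kg, $69,906.28):
Base rate for 5153.02.85 is 26%.
Duty = $69,906.28 × 26% = $18,175.63.
Total = $31,864.28 + $5,399.70 + $18,509.04 + $18,175.63 = $73,948.65.

$73,948.65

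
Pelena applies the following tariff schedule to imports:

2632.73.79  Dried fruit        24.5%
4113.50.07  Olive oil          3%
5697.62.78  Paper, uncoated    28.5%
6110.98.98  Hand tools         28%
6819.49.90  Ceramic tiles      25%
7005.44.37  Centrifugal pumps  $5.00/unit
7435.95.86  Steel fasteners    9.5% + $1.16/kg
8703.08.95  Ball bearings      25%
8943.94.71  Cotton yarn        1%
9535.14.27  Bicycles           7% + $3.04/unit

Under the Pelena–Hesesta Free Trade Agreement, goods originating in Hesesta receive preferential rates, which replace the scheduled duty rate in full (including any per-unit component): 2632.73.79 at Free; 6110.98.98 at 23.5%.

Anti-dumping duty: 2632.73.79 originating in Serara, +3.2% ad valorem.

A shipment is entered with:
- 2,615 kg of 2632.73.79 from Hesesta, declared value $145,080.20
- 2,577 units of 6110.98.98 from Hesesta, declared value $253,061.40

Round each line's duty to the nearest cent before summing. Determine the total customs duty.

Line 1 (2632.73.79, Hesesta, 2,615 kg, $145,080.20):
Base rate for 2632.73.79 is 24.5%.
Origin Hesesta qualifies under the Pelena–Hesesta agreement and 2632.73.79 is covered: preferential rate Free applies instead.
The additional-duty order on 2632.73.79 targets Serara, not Hesesta; it does not apply.
Duty = $145,080.20 × 0% = $0.00.
Line 2 (6110.98.98, Hesesta, 2,577 units, $253,061.40):
Base rate for 6110.98.98 is 28%.
Origin Hesesta qualifies under the Pelena–Hesesta agreement and 6110.98.98 is covered: preferential rate 23.5% applies instead.
Duty = $253,061.40 × 23.5% = $59,469.43.
Total = $0.00 + $59,469.43 = $59,469.43.

$59,469.43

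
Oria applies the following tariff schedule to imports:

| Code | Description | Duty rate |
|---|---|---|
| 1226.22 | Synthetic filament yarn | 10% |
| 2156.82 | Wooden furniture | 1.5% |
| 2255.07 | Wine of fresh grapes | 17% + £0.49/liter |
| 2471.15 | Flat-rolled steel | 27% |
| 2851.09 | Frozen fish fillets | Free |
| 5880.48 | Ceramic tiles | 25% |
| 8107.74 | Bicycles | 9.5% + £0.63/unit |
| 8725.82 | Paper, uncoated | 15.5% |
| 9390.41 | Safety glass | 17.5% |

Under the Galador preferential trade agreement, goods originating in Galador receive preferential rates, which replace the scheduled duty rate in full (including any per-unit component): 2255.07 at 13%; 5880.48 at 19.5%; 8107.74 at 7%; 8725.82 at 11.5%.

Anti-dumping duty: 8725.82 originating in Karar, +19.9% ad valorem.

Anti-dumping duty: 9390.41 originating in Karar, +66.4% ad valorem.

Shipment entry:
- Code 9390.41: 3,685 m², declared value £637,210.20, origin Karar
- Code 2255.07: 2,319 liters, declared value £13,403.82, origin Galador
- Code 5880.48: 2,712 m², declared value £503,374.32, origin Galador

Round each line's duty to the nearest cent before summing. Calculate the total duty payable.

Line 1 (9390.41, Karar, 3,685 m², £637,210.20):
Base rate for 9390.41 is 17.5%.
Additional duty on 9390.41 from Karar: +66.4%. Applied ad valorem rate: 17.5% + 66.4% = 83.9%.
Duty = £637,210.20 × 83.9% = £534,619.36.
Line 2 (2255.07, Galador, 2,319 liters, £13,403.82):
Base rate for 2255.07 is 17% + £0.49/liter.
Origin Galador qualifies under the Oria–Galador agreement and 2255.07 is covered: preferential rate 13% applies instead.
Duty = £13,403.82 × 13% = £1,742.50.
Line 3 (5880.48, Galador, 2,712 m², £503,374.32):
Base rate for 5880.48 is 25%.
Origin Galador qualifies under the Oria–Galador agreement and 5880.48 is covered: preferential rate 19.5% applies instead.
Duty = £503,374.32 × 19.5% = £98,157.99.
Total = £534,619.36 + £1,742.50 + £98,157.99 = £634,519.85.

£634,519.85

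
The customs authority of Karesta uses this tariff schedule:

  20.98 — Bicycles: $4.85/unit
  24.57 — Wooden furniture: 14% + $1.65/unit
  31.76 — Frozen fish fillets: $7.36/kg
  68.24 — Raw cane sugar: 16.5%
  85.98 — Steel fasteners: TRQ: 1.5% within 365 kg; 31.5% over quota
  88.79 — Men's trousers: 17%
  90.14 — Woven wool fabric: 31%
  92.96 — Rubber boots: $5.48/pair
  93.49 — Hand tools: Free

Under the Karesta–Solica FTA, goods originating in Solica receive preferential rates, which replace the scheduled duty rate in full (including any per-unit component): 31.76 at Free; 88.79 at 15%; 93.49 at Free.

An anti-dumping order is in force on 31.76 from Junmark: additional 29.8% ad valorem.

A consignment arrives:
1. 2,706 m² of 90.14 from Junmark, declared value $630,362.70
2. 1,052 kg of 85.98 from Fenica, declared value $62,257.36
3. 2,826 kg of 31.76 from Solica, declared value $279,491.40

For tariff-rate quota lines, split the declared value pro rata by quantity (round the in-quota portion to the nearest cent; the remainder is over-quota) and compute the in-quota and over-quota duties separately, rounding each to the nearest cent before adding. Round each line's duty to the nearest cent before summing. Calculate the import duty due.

$208,543.30

Line 1 (90.14, Junmark, 2,706 m², $630,362.70):
Base rate for 90.14 is 31%.
Duty = $630,362.70 × 31% = $195,412.44.
Line 2 (85.98, Fenica, 1,052 kg, $62,257.36):
Code 85.98 is under a tariff-rate quota (threshold 365 kg). In-quota: 365 kg at 1.5%; over-quota: 687 kg at 31.5%.
Pro-rata value split: in-quota = $62,257.36 × 365/1,052 = $21,600.70; over-quota = $62,257.36 − $21,600.70 = $40,656.66.
In-quota duty = $21,600.70 × 1.5% = $324.01. Over-quota duty = $40,656.66 × 31.5% = $12,806.85.
Line duty = $324.01 + $12,806.85 = $13,130.86.
Line 3 (31.76, Solica, 2,826 kg, $279,491.40):
Base rate for 31.76 is $7.36/kg.
Origin Solica qualifies under the Karesta–Solica agreement and 31.76 is covered: preferential rate Free applies instead.
The additional-duty order on 31.76 targets Junmark, not Solica; it does not apply.
Duty = $279,491.40 × 0% = $0.00.
Total = $195,412.44 + $13,130.86 + $0.00 = $208,543.30.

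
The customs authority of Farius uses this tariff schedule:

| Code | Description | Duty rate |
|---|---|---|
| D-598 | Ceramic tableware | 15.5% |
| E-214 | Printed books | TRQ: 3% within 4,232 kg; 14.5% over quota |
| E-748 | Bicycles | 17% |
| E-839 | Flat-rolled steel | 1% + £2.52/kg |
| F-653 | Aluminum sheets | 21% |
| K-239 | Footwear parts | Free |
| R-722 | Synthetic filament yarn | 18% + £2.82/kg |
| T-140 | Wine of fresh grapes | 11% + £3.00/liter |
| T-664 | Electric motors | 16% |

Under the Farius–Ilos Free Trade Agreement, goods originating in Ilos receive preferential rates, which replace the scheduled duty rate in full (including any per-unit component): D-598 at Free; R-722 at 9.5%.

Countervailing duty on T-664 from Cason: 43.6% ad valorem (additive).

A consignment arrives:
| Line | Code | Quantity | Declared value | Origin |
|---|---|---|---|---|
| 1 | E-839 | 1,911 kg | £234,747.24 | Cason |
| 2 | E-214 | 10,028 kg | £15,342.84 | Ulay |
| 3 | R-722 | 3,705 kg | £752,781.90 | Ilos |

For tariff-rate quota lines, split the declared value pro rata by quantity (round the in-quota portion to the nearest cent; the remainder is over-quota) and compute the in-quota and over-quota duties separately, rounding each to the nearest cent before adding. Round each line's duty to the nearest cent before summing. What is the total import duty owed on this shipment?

£80,157.56

Line 1 (E-839, Cason, 1,911 kg, £234,747.24):
Base rate for E-839 is 1% + £2.52/kg.
Duty = £234,747.24 × 1% + 1,911 × £2.52 = £7,163.19.
Line 2 (E-214, Ulay, 10,028 kg, £15,342.84):
Code E-214 is under a tariff-rate quota (threshold 4,232 kg). In-quota: 4,232 kg at 3%; over-quota: 5,796 kg at 14.5%.
Pro-rata value split: in-quota = £15,342.84 × 4,232/10,028 = £6,474.96; over-quota = £15,342.84 − £6,474.96 = £8,867.88.
In-quota duty = £6,474.96 × 3% = £194.25. Over-quota duty = £8,867.88 × 14.5% = £1,285.84.
Line duty = £194.25 + £1,285.84 = £1,480.09.
Line 3 (R-722, Ilos, 3,705 kg, £752,781.90):
Base rate for R-722 is 18% + £2.82/kg.
Origin Ilos qualifies under the Farius–Ilos agreement and R-722 is covered: preferential rate 9.5% applies instead.
Duty = £752,781.90 × 9.5% = £71,514.28.
Total = £7,163.19 + £1,480.09 + £71,514.28 = £80,157.56.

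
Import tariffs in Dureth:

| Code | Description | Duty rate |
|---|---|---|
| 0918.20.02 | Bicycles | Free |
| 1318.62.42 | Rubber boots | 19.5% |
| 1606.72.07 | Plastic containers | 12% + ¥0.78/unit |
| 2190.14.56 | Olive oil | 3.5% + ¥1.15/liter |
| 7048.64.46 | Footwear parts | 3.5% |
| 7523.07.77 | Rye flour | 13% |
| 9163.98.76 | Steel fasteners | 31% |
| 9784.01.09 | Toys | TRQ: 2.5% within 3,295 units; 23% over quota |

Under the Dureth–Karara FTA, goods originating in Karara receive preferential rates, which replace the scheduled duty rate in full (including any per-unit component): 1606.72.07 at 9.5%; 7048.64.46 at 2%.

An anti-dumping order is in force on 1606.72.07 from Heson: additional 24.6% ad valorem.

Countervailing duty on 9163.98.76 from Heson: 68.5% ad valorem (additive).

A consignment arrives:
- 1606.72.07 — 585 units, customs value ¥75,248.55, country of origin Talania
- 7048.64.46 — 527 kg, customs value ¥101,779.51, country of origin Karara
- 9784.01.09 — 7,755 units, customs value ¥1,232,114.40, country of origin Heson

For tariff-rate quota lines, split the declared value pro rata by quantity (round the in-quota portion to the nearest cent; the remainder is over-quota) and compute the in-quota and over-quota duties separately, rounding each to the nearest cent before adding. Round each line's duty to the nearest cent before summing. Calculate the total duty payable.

¥187,588.56

Line 1 (1606.72.07, Talania, 585 units, ¥75,248.55):
Base rate for 1606.72.07 is 12% + ¥0.78/unit.
1606.72.07 has an FTA preferential rate, but origin Talania is not Karara; base rate stands.
The additional-duty order on 1606.72.07 targets Heson, not Talania; it does not apply.
Duty = ¥75,248.55 × 12% + 585 × ¥0.78 = ¥9,486.13.
Line 2 (7048.64.46, Karara, 527 kg, ¥101,779.51):
Base rate for 7048.64.46 is 3.5%.
Origin Karara qualifies under the Dureth–Karara agreement and 7048.64.46 is covered: preferential rate 2% applies instead.
Duty = ¥101,779.51 × 2% = ¥2,035.59.
Line 3 (9784.01.09, Heson, 7,755 units, ¥1,232,114.40):
Code 9784.01.09 is under a tariff-rate quota (threshold 3,295 units). In-quota: 3,295 units at 2.5%; over-quota: 4,460 units at 23%.
Pro-rata value split: in-quota = ¥1,232,114.40 × 3,295/7,755 = ¥523,509.60; over-quota = ¥1,232,114.40 − ¥523,509.60 = ¥708,604.80.
In-quota duty = ¥523,509.60 × 2.5% = ¥13,087.74. Over-quota duty = ¥708,604.80 × 23% = ¥162,979.10.
Line duty = ¥13,087.74 + ¥162,979.10 = ¥176,066.84.
Total = ¥9,486.13 + ¥2,035.59 + ¥176,066.84 = ¥187,588.56.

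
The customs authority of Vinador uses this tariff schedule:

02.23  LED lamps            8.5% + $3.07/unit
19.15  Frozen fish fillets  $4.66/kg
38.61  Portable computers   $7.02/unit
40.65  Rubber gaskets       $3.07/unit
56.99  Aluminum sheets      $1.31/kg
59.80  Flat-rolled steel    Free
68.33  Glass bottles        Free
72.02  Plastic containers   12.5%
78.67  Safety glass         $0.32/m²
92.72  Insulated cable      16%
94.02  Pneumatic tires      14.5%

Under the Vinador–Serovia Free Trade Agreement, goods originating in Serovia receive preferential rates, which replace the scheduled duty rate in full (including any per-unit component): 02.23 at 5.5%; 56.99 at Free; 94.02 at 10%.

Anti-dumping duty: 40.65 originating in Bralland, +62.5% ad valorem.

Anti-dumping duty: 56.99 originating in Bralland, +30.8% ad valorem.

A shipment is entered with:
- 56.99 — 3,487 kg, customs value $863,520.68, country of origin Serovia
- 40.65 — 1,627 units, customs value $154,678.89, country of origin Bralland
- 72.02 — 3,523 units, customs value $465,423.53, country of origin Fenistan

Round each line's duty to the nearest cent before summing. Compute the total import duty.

Line 1 (56.99, Serovia, 3,487 kg, $863,520.68):
Base rate for 56.99 is $1.31/kg.
Origin Serovia qualifies under the Vinador–Serovia agreement and 56.99 is covered: preferential rate Free applies instead.
The additional-duty order on 56.99 targets Bralland, not Serovia; it does not apply.
Duty = $863,520.68 × 0% = $0.00.
Line 2 (40.65, Bralland, 1,627 units, $154,678.89):
Base rate for 40.65 is $3.07/unit.
Additional duty on 40.65 from Bralland: +62.5% ad valorem. Applied ad valorem rate = 62.5%.
Duty = $154,678.89 × 62.5% + 1,627 × $3.07 = $101,669.20.
Line 3 (72.02, Fenistan, 3,523 units, $465,423.53):
Base rate for 72.02 is 12.5%.
Duty = $465,423.53 × 12.5% = $58,177.94.
Total = $0.00 + $101,669.20 + $58,177.94 = $159,847.14.

$159,847.14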